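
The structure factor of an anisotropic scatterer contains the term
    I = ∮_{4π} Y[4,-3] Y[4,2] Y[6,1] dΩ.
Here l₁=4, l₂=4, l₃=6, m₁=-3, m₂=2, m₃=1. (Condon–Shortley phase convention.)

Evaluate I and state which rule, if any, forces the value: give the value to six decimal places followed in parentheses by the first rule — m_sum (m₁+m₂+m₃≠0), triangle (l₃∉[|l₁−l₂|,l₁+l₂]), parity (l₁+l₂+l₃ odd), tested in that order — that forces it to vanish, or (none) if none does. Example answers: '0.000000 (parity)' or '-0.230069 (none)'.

0.160153 (none)

Checks pass: Σm=0; 14 even; l₃=6∈[0,8].
(2·4+1)(2·4+1)(2·6+1) = 1053
Δ: 2! 6! 6! / 15! → 1/1261260
sum: t=0:+1/4608 t=1:−1/1296 t=2:+1/4608 = -7/20736
3j²(4 4 6; 0 0 0) = Δ·Π!·Σ² = 20/1287  (sign -1)
sum: t=1:−1/86400 t=2:+1/11520 = 13/172800
3j²(4 4 6; -3 2 1) = Δ·Π!·Σ² = 13/660  (sign -1)
combine: 4πI² = 1053·20/1287·13/660 = 39/121
take √, sign +1: I = 0.16015286
No selection rule forces the value: the integral is nonzero (none).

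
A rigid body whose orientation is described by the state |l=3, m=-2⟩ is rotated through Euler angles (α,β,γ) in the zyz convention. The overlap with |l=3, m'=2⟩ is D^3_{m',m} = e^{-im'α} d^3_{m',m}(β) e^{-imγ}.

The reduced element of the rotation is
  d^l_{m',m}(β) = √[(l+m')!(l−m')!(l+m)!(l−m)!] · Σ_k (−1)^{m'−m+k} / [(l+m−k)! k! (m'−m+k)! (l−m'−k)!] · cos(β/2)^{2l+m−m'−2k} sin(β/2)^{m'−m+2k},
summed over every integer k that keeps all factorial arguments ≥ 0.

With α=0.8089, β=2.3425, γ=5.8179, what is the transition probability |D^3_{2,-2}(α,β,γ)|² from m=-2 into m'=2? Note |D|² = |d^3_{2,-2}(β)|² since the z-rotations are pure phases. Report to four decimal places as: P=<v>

D^3_{2,-2}(0.8089,2.3425,5.8179) = e^{-i·2·0.8089}·d^3_{2,-2}(2.3425)·e^{-i·-2·5.8179}. Compute d first:
Half-angle: c=0.389000, s=0.921238. N=√(120·1·1·120)=120.000000
Admissible k: 0..1 (factorial args all ≥0)
  k=0: (−1)^4·120.0000/(24)·0.3890^2·0.9212^4 = +0.544950
  k=1: (−1)^5·120.0000/(120)·0.3890^0·0.9212^6 = -0.611265
d^3_{2,-2}(2.3425) = +0.544950 -0.611265 = -0.066315
|D^3_{2,-2}|² = |d^3_{2,-2}(β)|² = (-0.066315)² = 0.004398 (the z-rotation phases have unit modulus)

P=0.0044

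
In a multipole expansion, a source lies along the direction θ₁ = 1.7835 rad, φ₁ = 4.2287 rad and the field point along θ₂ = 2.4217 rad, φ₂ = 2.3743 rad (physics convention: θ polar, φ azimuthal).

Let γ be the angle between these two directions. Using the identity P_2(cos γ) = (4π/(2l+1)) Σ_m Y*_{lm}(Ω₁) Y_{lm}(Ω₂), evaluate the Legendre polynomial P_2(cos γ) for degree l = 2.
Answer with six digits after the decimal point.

-0.499300

Addition theorem: P_2(cos γ) = (4π/5) Σ_m Y*_{lm}(Ω₁) Y_{lm}(Ω₂), m = −2…2:
  m=-2: Y*=-0.209427+0.303884i  Y=+0.006079+0.167796i  product -0.052264-0.033294i
  m=-1: Y*=+0.074134+0.141125i  Y=+0.275655+0.265849i  product -0.017083+0.058610i
  m=+0: Y*=-0.273226-0.000000i  Y=+0.219498+0.000000i  product -0.059973-0.000000i
  m=+1: Y*=-0.074134+0.141125i  Y=-0.275655+0.265849i  product -0.017083-0.058610i
  m=+2: Y*=-0.209427-0.303884i  Y=+0.006079-0.167796i  product -0.052264+0.033294i
Accumulated sum -0.198665+0.000000i; after 4π/(2l+1) scaling, -0.499300+0.000000i ⇒ P_2 = -0.499300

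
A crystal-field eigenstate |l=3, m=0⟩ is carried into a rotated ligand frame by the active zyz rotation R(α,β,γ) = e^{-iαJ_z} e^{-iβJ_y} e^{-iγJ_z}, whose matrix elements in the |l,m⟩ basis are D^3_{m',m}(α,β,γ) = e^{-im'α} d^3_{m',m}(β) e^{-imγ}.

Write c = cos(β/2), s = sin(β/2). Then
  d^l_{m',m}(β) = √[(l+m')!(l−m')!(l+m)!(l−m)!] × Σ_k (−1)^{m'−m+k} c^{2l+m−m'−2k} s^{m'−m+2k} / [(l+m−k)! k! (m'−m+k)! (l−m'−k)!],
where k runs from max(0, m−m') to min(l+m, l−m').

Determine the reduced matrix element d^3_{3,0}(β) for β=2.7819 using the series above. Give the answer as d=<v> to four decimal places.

d^3_{3,0}(β=2.7819) via the finite sum:
c=cos(2.781900/2)=0.178878, s=sin(2.781900/2)=0.983871; N=√[720·1·6·6]=160.996894
Admissible k: 0..0 (factorial args all ≥0)
  k=0: (−1)^3·160.9969/(36)·0.1789^3·0.9839^3 = -0.024378
d^3_{3,0}(2.7819) = -0.024378

d=-0.0244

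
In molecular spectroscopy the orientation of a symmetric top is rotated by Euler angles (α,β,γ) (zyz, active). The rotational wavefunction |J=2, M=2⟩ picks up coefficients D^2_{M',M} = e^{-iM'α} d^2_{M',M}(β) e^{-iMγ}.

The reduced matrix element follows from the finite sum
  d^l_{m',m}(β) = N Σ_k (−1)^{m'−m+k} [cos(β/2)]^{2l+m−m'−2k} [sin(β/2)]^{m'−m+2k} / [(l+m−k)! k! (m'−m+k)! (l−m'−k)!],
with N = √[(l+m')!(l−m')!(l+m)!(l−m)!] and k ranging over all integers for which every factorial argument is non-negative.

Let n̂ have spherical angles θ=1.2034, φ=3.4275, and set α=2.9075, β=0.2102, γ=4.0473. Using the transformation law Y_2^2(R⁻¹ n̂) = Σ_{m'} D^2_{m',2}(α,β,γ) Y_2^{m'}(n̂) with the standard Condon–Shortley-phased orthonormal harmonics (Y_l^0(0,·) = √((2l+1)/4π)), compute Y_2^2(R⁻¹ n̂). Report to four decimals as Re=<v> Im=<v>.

Re=0.2220 Im=-0.1735

Need the full column D^2_{m',2} for m'=−2..2 at α=2.9075, β=0.2102, γ=4.0473.
cos(β/2)=0.994482, sin(β/2)=0.104907
d^2_{-2,2}: single k=4 term ⇒ +0.000121;  D = -0.000079-0.000092i
d^2_{-1,2}: single k=3 term ⇒ +0.002296;  D = +0.001050+0.002042i
d^2_{0,2}: single k=2 term ⇒ +0.026661;  D = -0.006353-0.025893i
d^2_{1,2}: single k=1 term ⇒ +0.206359;  D = +0.001347+0.206355i
d^2_{2,2}: single k=0 term ⇒ +0.978110;  D = +0.220669-0.952893i
Y_2^{m'}(θ=1.2034,φ=3.4275) and Σ D·Y over m':
  (-0.0001-0.0001i)·(+0.2829-0.1821i)  (+0.0010+0.0020i)·(-0.2485+0.0730i)  (-0.0064-0.0259i)·(-0.1933+0.0000i)  (+0.0013+0.2064i)·(+0.2485+0.0730i)  (+0.2207-0.9529i)·(+0.2829+0.1821i)
Y_2^2(R⁻¹ n̂) = +0.221964-0.173482i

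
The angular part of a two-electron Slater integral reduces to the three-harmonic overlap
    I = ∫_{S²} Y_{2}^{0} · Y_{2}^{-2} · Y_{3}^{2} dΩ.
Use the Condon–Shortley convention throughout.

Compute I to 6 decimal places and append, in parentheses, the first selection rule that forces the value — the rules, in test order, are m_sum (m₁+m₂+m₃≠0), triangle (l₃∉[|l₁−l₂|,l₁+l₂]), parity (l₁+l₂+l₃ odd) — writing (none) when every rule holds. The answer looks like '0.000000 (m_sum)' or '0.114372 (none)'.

0.000000 (parity)

L=7 odd ⇒ parity kills the (l;000) factor ⇒ I = 0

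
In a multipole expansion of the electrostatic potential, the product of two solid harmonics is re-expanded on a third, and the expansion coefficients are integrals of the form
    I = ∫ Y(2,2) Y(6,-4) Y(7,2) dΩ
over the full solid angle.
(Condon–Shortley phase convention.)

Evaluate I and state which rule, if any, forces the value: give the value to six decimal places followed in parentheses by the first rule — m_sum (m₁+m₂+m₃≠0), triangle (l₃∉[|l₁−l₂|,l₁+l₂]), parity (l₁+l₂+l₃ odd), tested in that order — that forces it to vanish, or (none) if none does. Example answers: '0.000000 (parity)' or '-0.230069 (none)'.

0.000000 (parity)

Σlᵢ=15 odd — θ-integrand is odd under cosθ→−cosθ; I=0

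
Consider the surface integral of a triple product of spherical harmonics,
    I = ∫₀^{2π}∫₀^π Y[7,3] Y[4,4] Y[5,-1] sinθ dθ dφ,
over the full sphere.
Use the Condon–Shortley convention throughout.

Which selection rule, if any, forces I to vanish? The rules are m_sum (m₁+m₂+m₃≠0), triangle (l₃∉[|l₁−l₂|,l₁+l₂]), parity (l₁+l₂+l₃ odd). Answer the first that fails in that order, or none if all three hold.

m_sum

azimuthal sum: 3 + 4 − 1 = 6  ✗
3 ≤ 5 ≤ 11 (triangle on l)
L = 7 + 4 + 5 = 16 (even)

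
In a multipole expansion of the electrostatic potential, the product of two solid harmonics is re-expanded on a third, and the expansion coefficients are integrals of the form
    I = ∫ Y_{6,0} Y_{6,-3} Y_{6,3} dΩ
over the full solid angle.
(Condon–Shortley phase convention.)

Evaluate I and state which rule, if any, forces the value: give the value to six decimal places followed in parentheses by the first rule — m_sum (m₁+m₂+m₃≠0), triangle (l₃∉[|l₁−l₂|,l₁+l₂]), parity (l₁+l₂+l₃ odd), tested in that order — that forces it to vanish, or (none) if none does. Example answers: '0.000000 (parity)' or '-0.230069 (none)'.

0.123095 (none)

Checks pass: Σm=0; 18 even; l₃=6∈[0,12].
(2·6+1)(2·6+1)(2·6+1) = 2197
Δ: 6! 6! 6! / 19! → 1/325909584
sum: t=0:+1/373248000 t=1:−1/1728000 t=2:+1/110592 t=3:−1/46656 t=4:+1/110592 t=5:−1/1728000 t=6:+1/373248000 = -7/1555200
3j²(6 6 6; 0 0 0) = Δ·Π!·Σ² = 400/46189  (sign -1)
sum: t=0:+1/18662400 t=1:−1/691200 t=2:+1/276480 t=3:−1/933120 = 43/37324800
3j²(6 6 6; 0 -3 3) = Δ·Π!·Σ² = 1849/184756  (sign -1)
combine: 4πI² = 2197·400/46189·1849/184756 = 2403700/12623809
take √, sign +1: I = 0.12309488
No selection rule forces the value: the integral is nonzero (none).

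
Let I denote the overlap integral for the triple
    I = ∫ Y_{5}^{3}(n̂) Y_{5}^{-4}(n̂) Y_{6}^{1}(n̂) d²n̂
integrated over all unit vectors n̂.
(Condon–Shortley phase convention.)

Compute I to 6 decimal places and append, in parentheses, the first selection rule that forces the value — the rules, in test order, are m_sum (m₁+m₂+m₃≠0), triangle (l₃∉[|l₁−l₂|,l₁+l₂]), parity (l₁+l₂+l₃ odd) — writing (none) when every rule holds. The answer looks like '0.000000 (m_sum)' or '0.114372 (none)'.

-0.154663 (none)

Checks pass: Σm=0; 16 even; l₃=6∈[0,10].
(2·5+1)(2·5+1)(2·6+1) = 1573
Δ: 4! 6! 6! / 17! → 1/28588560
sum: t=0:+1/345600 t=1:−1/13824 t=2:+1/5184 t=3:−1/13824 t=4:+1/345600 = 7/129600
3j²(5 5 6; 0 0 0) = Δ·Π!·Σ² = 80/7293  (sign +1)
sum: t=0:+1/138240 t=1:−1/518400 = 11/2073600
3j²(5 5 6; 3 -4 1) = Δ·Π!·Σ² = 77/4420  (sign -1)
combine: 4πI² = 1573·80/7293·77/4420 = 3388/11271
take √, sign -1: I = -0.15466268
No selection rule forces the value: the integral is nonzero (none).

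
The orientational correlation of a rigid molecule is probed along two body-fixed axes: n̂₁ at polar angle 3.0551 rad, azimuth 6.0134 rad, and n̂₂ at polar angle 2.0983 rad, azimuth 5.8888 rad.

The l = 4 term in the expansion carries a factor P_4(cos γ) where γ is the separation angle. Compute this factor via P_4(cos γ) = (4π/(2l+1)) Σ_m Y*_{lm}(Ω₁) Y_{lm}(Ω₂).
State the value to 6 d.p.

Summing Y*_{l m}(θ₁,φ₁)·Y_{l m}(θ₂,φ₂) over m ∈ [−4, 4]; prefactor 4π/(2·4+1) = 1.396263:
  [-4]  conj(Y_{4,-4})(Ω₁) = +0.000012-0.000022i ; Y_{4,-4}(Ω₂) = -0.001664+0.246674i ; Δ = +0.000005+0.000003i
  [-3]  conj(Y_{4,-3})(Ω₁) = -0.000555+0.000582i ; Y_{4,-3}(Ω₂) = -0.153647-0.376309i ; Δ = +0.000304+0.000119i
  [-2]  conj(Y_{4,-2})(Ω₁) = +0.012738-0.007628i ; Y_{4,-2}(Ω₂) = +0.136183+0.137105i ; Δ = +0.002781+0.000708i
  [-1]  conj(Y_{4,-1})(Ω₁) = -0.154918+0.042839i ; Y_{4,-1}(Ω₂) = +0.232960+0.096956i ; Δ = -0.040243-0.005040i
  [+0]  conj(Y_{4,0})(Ω₁) = +0.814914-0.000000i ; Y_{4,0}(Ω₂) = -0.249068+0.000000i ; Δ = -0.202969+0.000000i
  [+1]  conj(Y_{4,1})(Ω₁) = +0.154918+0.042839i ; Y_{4,1}(Ω₂) = -0.232960+0.096956i ; Δ = -0.040243+0.005040i
  [+2]  conj(Y_{4,2})(Ω₁) = +0.012738+0.007628i ; Y_{4,2}(Ω₂) = +0.136183-0.137105i ; Δ = +0.002781-0.000708i
  [+3]  conj(Y_{4,3})(Ω₁) = +0.000555+0.000582i ; Y_{4,3}(Ω₂) = +0.153647-0.376309i ; Δ = +0.000304-0.000119i
  [+4]  conj(Y_{4,4})(Ω₁) = +0.000012+0.000022i ; Y_{4,4}(Ω₂) = -0.001664-0.246674i ; Δ = +0.000005-0.000003i
Total Σ_m = -0.277276-0.000000i. Multiply by 1.396263: -0.387150-0.000000i. P_4(cos γ) = -0.387150

-0.387150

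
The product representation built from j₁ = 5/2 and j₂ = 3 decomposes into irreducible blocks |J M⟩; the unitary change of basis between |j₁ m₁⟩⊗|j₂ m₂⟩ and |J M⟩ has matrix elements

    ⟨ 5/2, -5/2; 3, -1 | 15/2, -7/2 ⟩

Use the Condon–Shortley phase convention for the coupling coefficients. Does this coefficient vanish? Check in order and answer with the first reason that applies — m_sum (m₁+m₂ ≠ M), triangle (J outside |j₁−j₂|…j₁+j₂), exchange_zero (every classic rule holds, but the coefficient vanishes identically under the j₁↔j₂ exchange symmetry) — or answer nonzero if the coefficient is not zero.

m-sum: m₁+m₂ = -5/2+(-1) = -7/2, M = -7/2  ✓
triangle: need |j₁−j₂| ≤ J ≤ j₁+j₂, i.e. J ∈ [1/2, 11/2]; J = 15/2 is outside ✗ ⇒ coefficient is 0

triangle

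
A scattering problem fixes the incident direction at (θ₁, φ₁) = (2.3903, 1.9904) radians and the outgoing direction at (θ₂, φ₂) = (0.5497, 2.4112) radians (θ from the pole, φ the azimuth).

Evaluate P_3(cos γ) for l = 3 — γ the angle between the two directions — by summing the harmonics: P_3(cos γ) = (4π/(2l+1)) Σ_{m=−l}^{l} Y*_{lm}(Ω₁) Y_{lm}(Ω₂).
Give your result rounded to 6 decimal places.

Term-by-term m-sum for l=3 (normalisation 4π/7 = 1.795196):
  [-3]  conj(Y_{3,-3})(Ω₁) = (0.126284, -0.040729) ; Y_{3,-3}(Ω₂) = (0.034585, -0.048406) ; Δ = (0.002396, -0.007522)
  [-2]  conj(Y_{3,-2})(Ω₁) = (0.232472, 0.258940) ; Y_{3,-2}(Ω₂) = (0.026113, 0.236405) ; Δ = (-0.055144, 0.061719)
  [-1]  conj(Y_{3,-1})(Ω₁) = (-0.150120, 0.336519) ; Y_{3,-1}(Ω₂) = (-0.331447, -0.296852) ; Δ = (0.149653, -0.066975)
  [+0]  conj(Y_{3,0})(Ω₁) = (0.089890, -0.000000) ; Y_{3,0}(Ω₂) = (0.202161, 0.000000) ; Δ = (0.018172, 0.000000)
  [+1]  conj(Y_{3,1})(Ω₁) = (0.150120, 0.336519) ; Y_{3,1}(Ω₂) = (0.331447, -0.296852) ; Δ = (0.149653, 0.066975)
  [+2]  conj(Y_{3,2})(Ω₁) = (0.232472, -0.258940) ; Y_{3,2}(Ω₂) = (0.026113, -0.236405) ; Δ = (-0.055144, -0.061719)
  [+3]  conj(Y_{3,3})(Ω₁) = (-0.126284, -0.040729) ; Y_{3,3}(Ω₂) = (-0.034585, -0.048406) ; Δ = (0.002396, 0.007522)
Accumulated sum (0.211982, -0.000000); after 4π/(2l+1) scaling, (0.380550, -0.000000) ⇒ P_3 = 0.380550

0.380550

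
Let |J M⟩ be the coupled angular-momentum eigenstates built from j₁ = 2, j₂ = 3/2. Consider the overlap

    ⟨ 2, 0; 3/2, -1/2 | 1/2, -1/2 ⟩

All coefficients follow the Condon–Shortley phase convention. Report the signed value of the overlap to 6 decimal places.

triangle: 3!×1!×0!/5! = 6/120
(j±m)!: 2!×2!×1!×2!×0!×1! = 8
prefactor² = (2J+1)×Δ×N² = 4/5
  k=1: −1/(1!×2!×1!×0!×0!×0!) = -1/2
Σ = -1/2  ⇒  CG² = 4/5×(-1/2)² = 1/5
CG = −√(1/5) = -0.447214

-0.447214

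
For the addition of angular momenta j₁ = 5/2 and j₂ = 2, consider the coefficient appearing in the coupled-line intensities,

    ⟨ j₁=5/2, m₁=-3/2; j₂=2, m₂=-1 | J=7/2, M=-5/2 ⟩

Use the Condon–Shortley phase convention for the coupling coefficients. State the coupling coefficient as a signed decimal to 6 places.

√[8·1!4!3!/9! · 1!4!1!3!1!6!] = √(2304/7)
  +(−1)^0/∏(0,1,4,1,0,2)! = 1/48  (running 1/48)
  +(−1)^1/∏(1,0,3,0,1,3)! = -1/36  (running -1/144)
⟨..|..⟩ = √(2304/7)·(-1/144) = -0.125988

-0.125988  (= −√(1/63))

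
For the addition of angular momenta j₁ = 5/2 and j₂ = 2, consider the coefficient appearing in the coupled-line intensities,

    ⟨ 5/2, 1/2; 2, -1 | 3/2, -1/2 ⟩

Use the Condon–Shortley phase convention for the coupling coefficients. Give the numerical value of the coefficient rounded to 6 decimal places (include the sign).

−√(5/21) ≈ -0.487950

triangle: 3!×2!×1!/7! = 12/5040
(j±m)!: 3!×2!×1!×3!×1!×2! = 144
prefactor² = (2J+1)×Δ×N² = 48/35
  k=0: +1/(0!×3!×2!×1!×0!×0!) = 1/12
  k=1: −1/(1!×2!×1!×0!×1!×1!) = -1/2
Σ = -5/12  ⇒  CG² = 48/35×(-5/12)² = 5/21
CG = −√(5/21) = -0.487950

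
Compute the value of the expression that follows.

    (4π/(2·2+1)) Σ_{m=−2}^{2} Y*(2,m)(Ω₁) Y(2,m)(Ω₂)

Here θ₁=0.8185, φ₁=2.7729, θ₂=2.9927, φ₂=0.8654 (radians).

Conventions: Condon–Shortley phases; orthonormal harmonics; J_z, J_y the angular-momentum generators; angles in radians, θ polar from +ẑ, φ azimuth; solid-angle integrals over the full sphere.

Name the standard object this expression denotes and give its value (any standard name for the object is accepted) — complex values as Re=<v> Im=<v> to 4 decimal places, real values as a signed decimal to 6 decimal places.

This sum is the spherical-harmonic addition theorem: it equals the Legendre polynomial P_l(cos γ) of the angle γ between the two directions.
Term-by-term m-sum for l=2 (normalisation 4π/5 = 2.513274):
  m=-2: Y*=0.15242 - 0.13845j  Y=-0.00135 - 0.00839j  product -0.00137 - 0.00109j
  m=-1: Y*=-0.35953 + 0.13891j  Y=-0.07348 + 0.08629j  product 0.01443 - 0.04123j
  m=+0: Y*=0.12640 + 0.00000j  Y=0.60996 + 0.00000j  product 0.07710 + 0.00000j
  m=+1: Y*=0.35953 + 0.13891j  Y=0.07348 + 0.08629j  product 0.01443 + 0.04123j
  m=+2: Y*=0.15242 + 0.13845j  Y=-0.00135 + 0.00839j  product -0.00137 + 0.00109j
Total Σ_m = 0.10323 - 0.00000j. Multiply by 2.513274: 0.25943 - 0.00000j. P_2(cos γ) = 0.259433

Legendre polynomial (addition theorem), +0.259433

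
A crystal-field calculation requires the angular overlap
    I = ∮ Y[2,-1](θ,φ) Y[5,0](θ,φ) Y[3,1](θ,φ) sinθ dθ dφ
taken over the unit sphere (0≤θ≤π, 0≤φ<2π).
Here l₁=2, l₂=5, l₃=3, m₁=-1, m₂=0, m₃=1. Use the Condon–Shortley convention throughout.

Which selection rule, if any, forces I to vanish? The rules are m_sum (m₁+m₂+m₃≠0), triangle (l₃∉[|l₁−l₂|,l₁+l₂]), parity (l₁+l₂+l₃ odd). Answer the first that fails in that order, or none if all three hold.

none

Σmᵢ = 0  ✓
l₃∈[|l₁−l₂|,l₁+l₂]=[3,7], have l₃=3  ✓
Σlᵢ = 10 ⇒ even  ✓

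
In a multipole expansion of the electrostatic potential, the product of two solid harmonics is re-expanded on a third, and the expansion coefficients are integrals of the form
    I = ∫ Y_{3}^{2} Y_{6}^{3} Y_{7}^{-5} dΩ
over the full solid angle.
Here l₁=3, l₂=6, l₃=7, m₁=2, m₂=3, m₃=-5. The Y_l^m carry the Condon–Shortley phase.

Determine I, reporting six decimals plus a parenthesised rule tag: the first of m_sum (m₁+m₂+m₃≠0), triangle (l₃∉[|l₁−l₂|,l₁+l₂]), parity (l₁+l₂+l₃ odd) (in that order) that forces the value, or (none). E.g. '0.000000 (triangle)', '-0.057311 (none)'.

Rules hold: Σm=0, L=16 even, 3≤7≤9.
N = 7·13·15 = 1365
Δ = 2!·4!·10!/17! = 1/2042040
Racah Σ t=0..2: t=0:+1/207360 t=1:−1/57600 t=2:+1/207360 = -1/129600
⇒ 3j(3 6 7; 0 0 0)² = 168/12155, sgn +1
Racah Σ t=0..1: t=0:+1/4354560 t=1:−1/1935360 = -1/3483648
⇒ 3j(3 6 7; 2 3 -5)² = 125/12376, sgn -1
4πI² = N·(3j₀)²·(3jₘ)² = 7875/41327
I = -1·√(0.190553/4π) = -0.12314121
No selection rule forces the value: the integral is nonzero (none).

-0.123141 (none)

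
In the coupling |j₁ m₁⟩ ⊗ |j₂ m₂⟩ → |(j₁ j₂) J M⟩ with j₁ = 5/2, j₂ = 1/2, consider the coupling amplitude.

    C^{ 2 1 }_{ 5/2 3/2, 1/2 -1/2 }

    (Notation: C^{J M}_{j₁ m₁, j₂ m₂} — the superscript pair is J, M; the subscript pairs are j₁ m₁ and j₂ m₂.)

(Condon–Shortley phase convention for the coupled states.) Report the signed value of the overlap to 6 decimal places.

j₁+j₂−J=1  J+j₁−j₂=4  J−j₁+j₂=0  j₁+j₂+J+1=6
(j₁±m₁, j₂±m₂, J±M) = (4,1,0,1,3,1)
P² = 24
sum k=0..0:
  [0] +1/6 = 1/6
S = 1/6
C² = P²·S² = 2/3 ; C = +0.816497

+√(2/3) ≈ +0.816497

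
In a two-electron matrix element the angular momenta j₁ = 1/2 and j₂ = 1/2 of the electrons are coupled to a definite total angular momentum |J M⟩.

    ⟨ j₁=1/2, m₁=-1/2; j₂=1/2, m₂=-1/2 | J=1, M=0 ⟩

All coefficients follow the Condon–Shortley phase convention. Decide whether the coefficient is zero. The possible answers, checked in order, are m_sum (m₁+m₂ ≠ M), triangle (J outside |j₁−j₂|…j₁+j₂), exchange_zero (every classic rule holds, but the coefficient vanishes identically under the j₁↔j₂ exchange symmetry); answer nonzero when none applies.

m-sum: m₁+m₂ = -1/2+(-1/2) = -1, M = 0  ✗ ⇒ coefficient is 0

m_sum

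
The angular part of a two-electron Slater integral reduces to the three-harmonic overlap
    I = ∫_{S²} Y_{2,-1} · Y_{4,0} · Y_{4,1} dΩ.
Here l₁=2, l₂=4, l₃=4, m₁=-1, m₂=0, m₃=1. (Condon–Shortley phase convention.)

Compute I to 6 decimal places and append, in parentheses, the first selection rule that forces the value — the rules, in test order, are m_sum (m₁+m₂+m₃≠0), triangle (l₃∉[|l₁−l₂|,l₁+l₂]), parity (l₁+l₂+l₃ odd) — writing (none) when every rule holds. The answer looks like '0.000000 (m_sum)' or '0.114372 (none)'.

-0.044869 (none)

Rules hold: Σm=0, L=10 even, 2≤4≤6.
N = 5·9·9 = 405
Δ = 2!·2!·6!/11! = 1/13860
Racah Σ t=0..2: t=0:+1/192 t=1:−1/36 t=2:+1/192 = -5/288
⇒ 3j(2 4 4; 0 0 0)² = 20/693, sgn -1
Racah Σ t=1..2: t=1:−1/72 t=2:+1/96 = -1/288
⇒ 3j(2 4 4; -1 0 1)² = 1/462, sgn +1
4πI² = N·(3j₀)²·(3jₘ)² = 150/5929
I = -1·√(0.0252994/4π) = -0.04486937
No selection rule forces the value: the integral is nonzero (none).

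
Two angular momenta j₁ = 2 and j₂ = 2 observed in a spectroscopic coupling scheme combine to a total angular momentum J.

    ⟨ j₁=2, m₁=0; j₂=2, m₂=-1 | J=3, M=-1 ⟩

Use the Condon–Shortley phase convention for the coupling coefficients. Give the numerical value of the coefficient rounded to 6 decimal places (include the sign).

+√(1/5) = +0.447214

triangle: 1!×3!×3!/8! = 36/40320
(j±m)!: 2!×2!×1!×3!×2!×4! = 1152
prefactor² = (2J+1)×Δ×N² = 36/5
  k=0: +1/(0!×1!×2!×1!×1!×2!) = 1/4
  k=1: −1/(1!×0!×1!×0!×2!×3!) = -1/12
Σ = 1/6  ⇒  CG² = 36/5×(1/6)² = 1/5
CG = +√(1/5) = +0.447214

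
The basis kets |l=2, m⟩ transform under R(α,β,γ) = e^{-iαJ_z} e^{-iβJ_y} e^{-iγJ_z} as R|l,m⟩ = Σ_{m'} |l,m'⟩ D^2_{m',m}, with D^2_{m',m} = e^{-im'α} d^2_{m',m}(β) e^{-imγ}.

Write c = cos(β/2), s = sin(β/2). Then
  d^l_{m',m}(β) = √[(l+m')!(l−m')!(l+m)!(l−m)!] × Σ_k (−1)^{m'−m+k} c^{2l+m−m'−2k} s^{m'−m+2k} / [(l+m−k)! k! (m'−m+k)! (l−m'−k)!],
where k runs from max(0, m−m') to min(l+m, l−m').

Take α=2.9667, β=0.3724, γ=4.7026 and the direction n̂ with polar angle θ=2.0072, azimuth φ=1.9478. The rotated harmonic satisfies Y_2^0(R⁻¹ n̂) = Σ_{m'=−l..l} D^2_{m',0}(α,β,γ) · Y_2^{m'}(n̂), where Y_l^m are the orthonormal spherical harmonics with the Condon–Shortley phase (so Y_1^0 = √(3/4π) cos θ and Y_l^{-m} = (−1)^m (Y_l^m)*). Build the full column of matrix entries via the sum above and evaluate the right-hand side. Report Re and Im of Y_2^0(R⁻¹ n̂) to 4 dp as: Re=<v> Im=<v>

Need the full column D^2_{m',0} for m'=−2..2 at α=2.9667, β=0.3724, γ=4.7026.
cos(β/2)=0.982715, sin(β/2)=0.185126
d^2_{-2,0}: single k=2 term ⇒ +0.081071;  D = +0.076162-0.027783i
d^2_{-1,0}: k∈[1..2] ⇒ +0.430354 -0.015272 = +0.415081;  D = -0.408749+0.072225i
d^2_{0,0}: k∈[0..2] ⇒ +0.932631 -0.132388 +0.001175 = +0.801418;  D = +0.801418+0.000000i
d^2_{1,0}: k∈[0..1] ⇒ -0.430354 +0.015272 = -0.415081;  D = +0.408749+0.072225i
d^2_{2,0}: single k=0 term ⇒ +0.081071;  D = +0.076162+0.027783i
Y_2^{m'}(θ=2.0072,φ=1.9478) and Σ D·Y over m':
  (+0.0762-0.0278i)·(-0.2313+0.2172i)  (-0.4087+0.0722i)·(+0.1089+0.2752i)  (+0.8014+0.0000i)·(-0.1463+0.0000i)  (+0.4087+0.0722i)·(-0.1089+0.2752i)  (+0.0762+0.0278i)·(-0.2313-0.2172i)
Y_2^0(R⁻¹ n̂) = -0.269254+0.000000i

Re=-0.2693 Im=0.0000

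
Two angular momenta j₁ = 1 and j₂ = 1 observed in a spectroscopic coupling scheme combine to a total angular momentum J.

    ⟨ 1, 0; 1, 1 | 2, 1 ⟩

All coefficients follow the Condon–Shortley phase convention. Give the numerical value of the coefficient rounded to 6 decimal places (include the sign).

+0.707107

triangle: 0!×2!×2!/5! = 4/120
(j±m)!: 1!×1!×2!×0!×3!×1! = 12
prefactor² = (2J+1)×Δ×N² = 2
  k=0: +1/(0!×0!×1!×2!×1!×0!) = 1/2
Σ = 1/2  ⇒  CG² = 2×(1/2)² = 1/2
CG = +√(1/2) = +0.707107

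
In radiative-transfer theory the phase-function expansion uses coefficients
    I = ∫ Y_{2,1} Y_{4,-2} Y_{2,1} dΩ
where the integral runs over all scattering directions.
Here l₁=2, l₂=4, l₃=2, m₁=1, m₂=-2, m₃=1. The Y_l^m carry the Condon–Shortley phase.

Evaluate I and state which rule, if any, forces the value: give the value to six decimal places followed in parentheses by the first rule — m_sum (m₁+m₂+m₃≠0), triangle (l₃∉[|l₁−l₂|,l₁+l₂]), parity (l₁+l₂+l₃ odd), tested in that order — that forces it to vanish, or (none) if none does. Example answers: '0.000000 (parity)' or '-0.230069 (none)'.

m-sum 0 ✓  L=8 even ✓  2≤2≤6 ✓
Π(2lᵢ+1) = 5×9×5 = 225
triangle coeff Δ(2,4,2) = 1/630
Σ_t [2,2]: t=2:+1/16 = 1/16
(3j)²=2/35 [(2 4 2; 0 0 0)], sign=+1
Σ_t [1,1]: t=1:−1/36 = -1/36
(3j)²=4/63 [(2 4 2; 1 -2 1)], sign=+1
⇒ 4πI² = 40/49
I = (+1)√(40/49/(4π)) = 0.25487487
No selection rule forces the value: the integral is nonzero (none).

0.254875 (none)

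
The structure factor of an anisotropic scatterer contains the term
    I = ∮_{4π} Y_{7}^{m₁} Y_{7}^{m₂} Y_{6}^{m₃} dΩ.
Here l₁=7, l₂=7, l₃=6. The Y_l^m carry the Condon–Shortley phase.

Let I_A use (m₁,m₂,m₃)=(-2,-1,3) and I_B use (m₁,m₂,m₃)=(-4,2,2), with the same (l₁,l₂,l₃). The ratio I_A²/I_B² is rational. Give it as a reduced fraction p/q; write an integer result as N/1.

Same 7,7,6: normalisation and zero-m 3j drop out of the ratio.
A: Δ: 8! 6! 6! / 21! → 1/2444321880; sum: t=3:−1/18662400 t=4:+1/3317760 t=5:−1/4147200 t=6:+1/37324800 = 1/29859840; 3j²(7 7 6; -2 -1 3) = Δ·Π!·Σ² = 175/138567  (sign -1)
B: Δ: 8! 6! 6! / 21! → 1/2444321880; sum: t=5:−1/24883200 t=6:+1/6220800 t=7:−1/11612160 t=8:+1/174182400 = 1/24883200; 3j²(7 7 6; -4 2 2) = Δ·Π!·Σ² = 28/4199  (sign +1)
I_A²/I_B² = (175/138567)/(28/4199) = 25/132

25/132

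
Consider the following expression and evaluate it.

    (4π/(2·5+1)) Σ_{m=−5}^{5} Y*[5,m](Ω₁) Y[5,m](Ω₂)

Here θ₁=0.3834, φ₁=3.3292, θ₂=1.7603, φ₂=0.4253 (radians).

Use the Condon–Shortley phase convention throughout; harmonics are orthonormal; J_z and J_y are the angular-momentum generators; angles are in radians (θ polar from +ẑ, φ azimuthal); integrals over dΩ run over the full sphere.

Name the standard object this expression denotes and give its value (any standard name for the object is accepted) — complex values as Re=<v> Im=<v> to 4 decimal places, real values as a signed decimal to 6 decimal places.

This sum is the spherical-harmonic addition theorem: it equals the Legendre polynomial P_l(cos γ) of the angle γ between the two directions.
Expand P_5 via completeness: Σ_{m} conj(Y_{5,m}) at Ω₁ times Y_{5,m} at Ω₂ —
  term(m=-5) = (-0.000538, 0.001338)   from Y*(Ω₁)=(-0.002010, -0.002742), Y(Ω₂)=(-0.223703, -0.360242)
  term(m=-4) = (-0.003983, 0.005579)   from Y*(Ω₁)=(0.019494, 0.018176), Y(Ω₂)=(0.033445, 0.255019)
  term(m=-3) = (0.020592, -0.017810)   from Y*(Ω₁)=(-0.103235, -0.065130), Y(Ω₂)=(-0.064826, 0.213416)
  term(m=-2) = (0.085020, -0.043765)   from Y*(Ω₁)=(0.323364, 0.127365), Y(Ω₂)=(0.181464, -0.206816)
  term(m=-1) = (-0.087165, 0.021118)   from Y*(Ω₁)=(-0.528870, -0.100401), Y(Ω₂)=(0.151764, -0.068741)
  term(m=+0) = (-0.042055, 0.000000)   from Y*(Ω₁)=(0.151559, -0.000000), Y(Ω₂)=(-0.277479, 0.000000)
  term(m=+1) = (-0.087165, -0.021118)   from Y*(Ω₁)=(0.528870, -0.100401), Y(Ω₂)=(-0.151764, -0.068741)
  term(m=+2) = (0.085020, 0.043765)   from Y*(Ω₁)=(0.323364, -0.127365), Y(Ω₂)=(0.181464, 0.206816)
  term(m=+3) = (0.020592, 0.017810)   from Y*(Ω₁)=(0.103235, -0.065130), Y(Ω₂)=(0.064826, 0.213416)
  term(m=+4) = (-0.003983, -0.005579)   from Y*(Ω₁)=(0.019494, -0.018176), Y(Ω₂)=(0.033445, -0.255019)
  term(m=+5) = (-0.000538, -0.001338)   from Y*(Ω₁)=(0.002010, -0.002742), Y(Ω₂)=(0.223703, -0.360242)
Total Σ_m = (-0.014202, 0.000000). Multiply by 1.142397: (-0.016225, 0.000000). P_5(cos γ) = -0.016225

Legendre polynomial (addition theorem), -0.016225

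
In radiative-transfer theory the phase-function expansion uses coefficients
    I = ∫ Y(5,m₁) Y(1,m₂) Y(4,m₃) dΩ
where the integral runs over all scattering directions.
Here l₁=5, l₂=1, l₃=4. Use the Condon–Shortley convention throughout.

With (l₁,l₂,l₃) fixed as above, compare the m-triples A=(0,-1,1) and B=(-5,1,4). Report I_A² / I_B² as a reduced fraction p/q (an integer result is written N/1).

Same 5,1,4: normalisation and zero-m 3j drop out of the ratio.
A: Δ: 2! 8! 0! / 11! → 1/495; sum: t=0:+1/1440 = 1/1440; 3j²(5 1 4; 0 -1 1) = Δ·Π!·Σ² = 2/99  (sign -1)
B: Δ: 2! 8! 0! / 11! → 1/495; sum: t=2:+1/80640 = 1/80640; 3j²(5 1 4; -5 1 4) = Δ·Π!·Σ² = 1/11  (sign +1)
I_A²/I_B² = (2/99)/(1/11) = 2/9

2/9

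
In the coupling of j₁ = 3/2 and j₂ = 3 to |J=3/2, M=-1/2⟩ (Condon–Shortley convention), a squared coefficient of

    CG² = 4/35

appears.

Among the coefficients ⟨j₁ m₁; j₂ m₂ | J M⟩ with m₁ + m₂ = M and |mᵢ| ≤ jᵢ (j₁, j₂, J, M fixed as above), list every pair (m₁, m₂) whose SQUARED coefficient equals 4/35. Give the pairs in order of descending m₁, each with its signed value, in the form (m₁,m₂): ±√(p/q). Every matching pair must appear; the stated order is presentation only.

(-3/2,1): −√(4/35)

Admissible pairs with m₁+m₂ = M = -1/2: (-3/2,1), (-1/2,0), (1/2,-1), (3/2,-2)
  (m₁,m₂)=(3/2,-2): CG² = 2/7, CG = +√(2/7)
  (m₁,m₂)=(1/2,-1): CG² = 12/35, CG = −√(12/35)
  (m₁,m₂)=(-1/2,0): CG² = 9/35, CG = +√(9/35)
  (m₁,m₂)=(-3/2,1): CG² = 4/35, CG = −√(4/35)   ← matches the target
Pairs with CG² = 4/35: (-3/2,1): −√(4/35)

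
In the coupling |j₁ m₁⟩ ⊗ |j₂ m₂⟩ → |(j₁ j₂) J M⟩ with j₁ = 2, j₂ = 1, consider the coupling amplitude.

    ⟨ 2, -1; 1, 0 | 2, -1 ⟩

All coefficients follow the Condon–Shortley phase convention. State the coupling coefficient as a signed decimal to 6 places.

triangle: 1!×3!×1!/6! = 6/720
(j±m)!: 1!×3!×1!×1!×1!×3! = 36
prefactor² = (2J+1)×Δ×N² = 3/2
  k=0: +1/(0!×1!×3!×1!×0!×0!) = 1/6
  k=1: −1/(1!×0!×2!×0!×1!×1!) = -1/2
Σ = -1/3  ⇒  CG² = 3/2×(-1/3)² = 1/6
CG = −√(1/6) = -0.408248

-0.408248  (= −√(1/6))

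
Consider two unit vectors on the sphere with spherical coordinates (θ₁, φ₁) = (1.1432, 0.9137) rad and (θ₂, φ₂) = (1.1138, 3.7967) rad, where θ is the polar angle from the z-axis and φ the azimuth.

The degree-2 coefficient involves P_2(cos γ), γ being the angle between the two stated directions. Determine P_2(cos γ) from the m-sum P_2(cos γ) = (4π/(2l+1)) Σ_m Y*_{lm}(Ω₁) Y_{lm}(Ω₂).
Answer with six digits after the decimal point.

Expand P_2 via completeness: Σ_{m} conj(Y_{2,m}) at Ω₁ times Y_{2,m} at Ω₂ —
  term(m=-2) = +0.086481+0.049193i   from Y*(Ω₁)=-0.081177+0.309377i, Y(Ω₂)=+0.080143-0.300563i
  term(m=-1) = -0.086214-0.022805i   from Y*(Ω₁)=+0.178066+0.230817i, Y(Ω₂)=-0.242581+0.186373i
  term(m=+0) = +0.020027+0.000000i   from Y*(Ω₁)=-0.152684-0.000000i, Y(Ω₂)=-0.131166+0.000000i
  term(m=+1) = -0.086214+0.022805i   from Y*(Ω₁)=-0.178066+0.230817i, Y(Ω₂)=+0.242581+0.186373i
  term(m=+2) = +0.086481-0.049193i   from Y*(Ω₁)=-0.081177-0.309377i, Y(Ω₂)=+0.080143+0.300563i
Total Σ_m = +0.020563+0.000000i. Multiply by 2.513274: +0.051679+0.000000i. P_2(cos γ) = 0.051679

0.051679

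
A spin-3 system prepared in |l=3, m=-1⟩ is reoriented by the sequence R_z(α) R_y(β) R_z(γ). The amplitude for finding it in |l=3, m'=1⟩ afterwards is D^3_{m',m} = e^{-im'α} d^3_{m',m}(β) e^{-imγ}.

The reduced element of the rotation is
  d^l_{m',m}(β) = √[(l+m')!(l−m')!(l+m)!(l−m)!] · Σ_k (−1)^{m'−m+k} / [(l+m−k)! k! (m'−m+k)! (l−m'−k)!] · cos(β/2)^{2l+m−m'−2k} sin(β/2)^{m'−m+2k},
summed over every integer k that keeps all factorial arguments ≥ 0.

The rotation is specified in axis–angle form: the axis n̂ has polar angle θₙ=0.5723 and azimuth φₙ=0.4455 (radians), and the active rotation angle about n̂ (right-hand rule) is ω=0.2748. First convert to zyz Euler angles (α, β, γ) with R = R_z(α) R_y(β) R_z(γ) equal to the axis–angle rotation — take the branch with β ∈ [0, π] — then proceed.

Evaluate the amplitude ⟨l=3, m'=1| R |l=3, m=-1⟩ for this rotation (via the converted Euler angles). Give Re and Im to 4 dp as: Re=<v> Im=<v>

Axis–angle → zyz. n̂ = (sinθₙcosφₙ, sinθₙsinφₙ, cosθₙ) = (+0.488708, +0.233366, +0.840658), ω = 0.2748.
R = I cosω + sinω [n̂]ₓ + (1−cosω) n̂n̂ᵀ gives
  R = [+0.971441, -0.223837, +0.078740; +0.232395, +0.964523, -0.125252; -0.047910, +0.139974, +0.988995]
β = atan2(√(R₁₃²+R₂₃²), R₃₃) = 0.148491; α = atan2(R₂₃, R₁₃) mod 2π = 5.273608; γ = atan2(R₃₂, −R₃₁) mod 2π = 1.241016
Split into d^3_{1,-1}(β=0.1485) × two z-phases.
With c≡cos(β/2)=0.997245 and s≡sin(β/2)=0.074177, N=[24·2·2·24]^{1/2}=48.000000
The bounds max(0,m−m')=0 and min(l+m,l−m')=2 give 3 terms
  k=0: (−1)^2·48.0000/(8)·0.9972^4·0.0742^2 = +0.032651
  k=1: (−1)^3·48.0000/(6)·0.9972^2·0.0742^4 = -0.000241
  k=2: (−1)^4·48.0000/(48)·0.9972^0·0.0742^6 = +0.000000
d^3_{1,-1}(0.1485) = +0.032651 -0.000241 +0.000000 = +0.032411
Attach z-rotation phases: D = e^{-i(1)(5.2736)}·(+0.032411)·e^{-i(-1)(1.2410)} = -0.020374+0.025206i

Re=-0.0204 Im=0.0252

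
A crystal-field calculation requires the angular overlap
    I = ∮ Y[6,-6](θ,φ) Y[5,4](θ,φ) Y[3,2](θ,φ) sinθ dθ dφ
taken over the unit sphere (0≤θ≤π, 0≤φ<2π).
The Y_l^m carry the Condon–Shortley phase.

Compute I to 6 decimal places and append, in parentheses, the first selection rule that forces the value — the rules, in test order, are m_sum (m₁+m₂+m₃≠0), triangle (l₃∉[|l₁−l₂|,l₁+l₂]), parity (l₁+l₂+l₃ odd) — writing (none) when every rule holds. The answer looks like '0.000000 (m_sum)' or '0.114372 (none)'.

0.207001 (none)

Checks pass: Σm=0; 14 even; l₃=3∈[1,11].
(2·6+1)(2·5+1)(2·3+1) = 1001
Δ: 8! 4! 2! / 15! → 1/675675
sum: t=3:−1/8640 t=4:+1/2304 t=5:−1/8640 = 7/34560
3j²(6 5 3; 0 0 0) = Δ·Π!·Σ² = 7/429  (sign -1)
sum: t=8:+1/967680 = 1/967680
3j²(6 5 3; -6 4 2) = Δ·Π!·Σ² = 3/91  (sign -1)
combine: 4πI² = 1001·7/429·3/91 = 7/13
take √, sign +1: I = 0.20700098
No selection rule forces the value: the integral is nonzero (none).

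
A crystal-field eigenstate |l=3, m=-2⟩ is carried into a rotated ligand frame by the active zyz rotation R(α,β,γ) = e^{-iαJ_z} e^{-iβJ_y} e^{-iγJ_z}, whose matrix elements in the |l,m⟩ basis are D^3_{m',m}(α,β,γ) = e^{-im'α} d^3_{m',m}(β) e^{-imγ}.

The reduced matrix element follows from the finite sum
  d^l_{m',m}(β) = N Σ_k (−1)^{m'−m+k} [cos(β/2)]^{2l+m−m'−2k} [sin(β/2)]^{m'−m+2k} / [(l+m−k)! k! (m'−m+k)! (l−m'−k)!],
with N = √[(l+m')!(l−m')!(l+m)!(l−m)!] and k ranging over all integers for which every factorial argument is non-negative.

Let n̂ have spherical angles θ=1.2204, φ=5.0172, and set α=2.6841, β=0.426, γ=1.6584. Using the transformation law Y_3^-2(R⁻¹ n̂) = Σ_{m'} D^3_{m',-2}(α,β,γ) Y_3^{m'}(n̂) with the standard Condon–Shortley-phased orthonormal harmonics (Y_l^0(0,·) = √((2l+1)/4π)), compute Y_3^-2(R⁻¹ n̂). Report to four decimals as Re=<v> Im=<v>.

Need the full column D^3_{m',-2} for m'=−3..3 at α=2.6841, β=0.4260, γ=1.6584.
cos(β/2)=0.977401, sin(β/2)=0.211393
d^3_{-3,-2}: single k=1 term ⇒ +0.461881;  D = +0.168541-0.430033i
d^3_{-2,-2}: k∈[0..1] ⇒ +0.871840 -0.203912 = +0.667928;  D = -0.493344+0.450267i
d^3_{-1,-2}: k∈[0..1] ⇒ -0.596286 +0.055785 = -0.540501;  D = -0.519109+0.150557i
d^3_{0,-2}: k∈[0..1] ⇒ +0.223374 -0.010449 = +0.212926;  D = -0.209666-0.037116i
d^3_{1,-2}: k∈[0..1] ⇒ -0.055785 +0.001305 = -0.054481;  D = -0.043935-0.032216i
d^3_{2,-2}: k∈[0..1] ⇒ +0.009538 -0.000089 = +0.009449;  D = -0.004369-0.008379i
d^3_{3,-2}: single k=0 term ⇒ -0.001011;  D = -0.000023-0.001010i
Y_3^{m'}(θ=1.2204,φ=5.0172) and Σ D·Y over m':
  (+0.1685-0.4300i)·(-0.2739-0.2110i)  (-0.4933+0.4503i)·(-0.2537+0.1772i)  (-0.5191+0.1506i)·(-0.0374-0.1190i)  (-0.2097-0.0371i)·(-0.3088+0.0000i)  (-0.0439-0.0322i)·(+0.0374-0.1190i)  (-0.0044-0.0084i)·(-0.2537-0.1772i)  (-0.0000-0.0010i)·(+0.2739-0.2110i)
Y_3^-2(R⁻¹ n̂) = +0.004531-0.045220i

Re=0.0045 Im=-0.0452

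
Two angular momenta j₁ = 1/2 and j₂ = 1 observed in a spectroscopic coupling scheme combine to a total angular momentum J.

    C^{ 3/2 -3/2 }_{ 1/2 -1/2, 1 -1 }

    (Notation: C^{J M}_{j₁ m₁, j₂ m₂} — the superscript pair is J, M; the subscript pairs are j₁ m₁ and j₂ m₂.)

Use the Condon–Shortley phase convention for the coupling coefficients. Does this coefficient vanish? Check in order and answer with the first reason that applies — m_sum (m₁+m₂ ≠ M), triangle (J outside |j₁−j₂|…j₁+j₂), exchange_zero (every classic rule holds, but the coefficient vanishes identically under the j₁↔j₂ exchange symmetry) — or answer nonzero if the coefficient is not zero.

m-sum: m₁+m₂ = -1/2+(-1) = -3/2, M = -3/2  ✓
triangle: |j₁−j₂| = 1/2 ≤ J = 3/2 ≤ j₁+j₂ = 3/2  ✓
exchange: j₁≠j₂ or m₁≠m₂ — the exchange symmetry imposes no constraint here
value check: CG = +1 = +1.000000 ≠ 0

nonzero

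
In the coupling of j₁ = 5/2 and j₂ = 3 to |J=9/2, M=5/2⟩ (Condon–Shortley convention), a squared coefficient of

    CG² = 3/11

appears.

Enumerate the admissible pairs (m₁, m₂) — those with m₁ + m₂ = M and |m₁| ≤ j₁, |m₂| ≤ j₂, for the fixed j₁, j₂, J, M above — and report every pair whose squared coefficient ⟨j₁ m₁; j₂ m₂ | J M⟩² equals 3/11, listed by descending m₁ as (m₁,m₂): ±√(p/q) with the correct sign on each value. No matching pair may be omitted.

(-1/2,3): −√(3/11)

Admissible pairs with m₁+m₂ = M = 5/2: (-1/2,3), (1/2,2), (3/2,1), (5/2,0)
  (m₁,m₂)=(5/2,0): CG² = 25/66, CG = +√(25/66)
  (m₁,m₂)=(3/2,1): CG² = 10/99, CG = +√(10/99)
  (m₁,m₂)=(1/2,2): CG² = 49/198, CG = −√(49/198)
  (m₁,m₂)=(-1/2,3): CG² = 3/11, CG = −√(3/11)   ← matches the target
Pairs with CG² = 3/11: (-1/2,3): −√(3/11)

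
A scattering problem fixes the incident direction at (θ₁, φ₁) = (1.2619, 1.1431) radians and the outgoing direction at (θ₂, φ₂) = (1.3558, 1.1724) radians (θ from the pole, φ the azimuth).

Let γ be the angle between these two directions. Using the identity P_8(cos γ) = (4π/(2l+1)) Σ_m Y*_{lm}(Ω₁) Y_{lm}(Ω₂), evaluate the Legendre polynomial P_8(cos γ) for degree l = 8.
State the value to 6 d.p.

0.834171

Term-by-term m-sum for l=8 (normalisation 4π/17 = 0.739198):
  term(m=-8) = (0.145516, -0.034748)   from Y*(Ω₁)=(-0.336092, 0.096637), Y(Ω₂)=(-0.427359, -0.019492)
  term(m=-7) = (0.163309, -0.033972)   from Y*(Ω₁)=(-0.065700, 0.441523), Y(Ω₂)=(-0.129123, -0.350662)
  term(m=-6) = (-0.011115, 0.001974)   from Y*(Ω₁)=(0.091201, 0.059156), Y(Ω₂)=(-0.075898, 0.070879)
  term(m=-5) = (0.110805, -0.016350)   from Y*(Ω₁)=(-0.263932, 0.168311), Y(Ω₂)=(-0.326537, -0.146287)
  term(m=-4) = (0.003525, -0.000415)   from Y*(Ω₁)=(0.032960, 0.233911), Y(Ω₂)=(0.000342, -0.015020)
  term(m=-3) = (0.070143, -0.006181)   from Y*(Ω₁)=(-0.204785, -0.060600), Y(Ω₂)=(-0.306727, 0.120951)
  term(m=-2) = (0.018568, -0.001089)   from Y*(Ω₁)=(-0.180746, 0.208001), Y(Ω₂)=(-0.047183, -0.048270)
  term(m=-1) = (0.051744, -0.001517)   from Y*(Ω₁)=(-0.068575, -0.150439), Y(Ω₂)=(-0.121467, 0.288585)
  term(m=+0) = (0.023490, 0.000000)   from Y*(Ω₁)=(-0.284142, -0.000000), Y(Ω₂)=(-0.082672, 0.000000)
  term(m=+1) = (0.051744, 0.001517)   from Y*(Ω₁)=(0.068575, -0.150439), Y(Ω₂)=(0.121467, 0.288585)
  term(m=+2) = (0.018568, 0.001089)   from Y*(Ω₁)=(-0.180746, -0.208001), Y(Ω₂)=(-0.047183, 0.048270)
  term(m=+3) = (0.070143, 0.006181)   from Y*(Ω₁)=(0.204785, -0.060600), Y(Ω₂)=(0.306727, 0.120951)
  term(m=+4) = (0.003525, 0.000415)   from Y*(Ω₁)=(0.032960, -0.233911), Y(Ω₂)=(0.000342, 0.015020)
  term(m=+5) = (0.110805, 0.016350)   from Y*(Ω₁)=(0.263932, 0.168311), Y(Ω₂)=(0.326537, -0.146287)
  term(m=+6) = (-0.011115, -0.001974)   from Y*(Ω₁)=(0.091201, -0.059156), Y(Ω₂)=(-0.075898, -0.070879)
  term(m=+7) = (0.163309, 0.033972)   from Y*(Ω₁)=(0.065700, 0.441523), Y(Ω₂)=(0.129123, -0.350662)
  term(m=+8) = (0.145516, 0.034748)   from Y*(Ω₁)=(-0.336092, -0.096637), Y(Ω₂)=(-0.427359, 0.019492)
Σ over m = (1.128480, 0.000000); ×(4π/17) → (0.834171, 0.000000). Real part: 0.834171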